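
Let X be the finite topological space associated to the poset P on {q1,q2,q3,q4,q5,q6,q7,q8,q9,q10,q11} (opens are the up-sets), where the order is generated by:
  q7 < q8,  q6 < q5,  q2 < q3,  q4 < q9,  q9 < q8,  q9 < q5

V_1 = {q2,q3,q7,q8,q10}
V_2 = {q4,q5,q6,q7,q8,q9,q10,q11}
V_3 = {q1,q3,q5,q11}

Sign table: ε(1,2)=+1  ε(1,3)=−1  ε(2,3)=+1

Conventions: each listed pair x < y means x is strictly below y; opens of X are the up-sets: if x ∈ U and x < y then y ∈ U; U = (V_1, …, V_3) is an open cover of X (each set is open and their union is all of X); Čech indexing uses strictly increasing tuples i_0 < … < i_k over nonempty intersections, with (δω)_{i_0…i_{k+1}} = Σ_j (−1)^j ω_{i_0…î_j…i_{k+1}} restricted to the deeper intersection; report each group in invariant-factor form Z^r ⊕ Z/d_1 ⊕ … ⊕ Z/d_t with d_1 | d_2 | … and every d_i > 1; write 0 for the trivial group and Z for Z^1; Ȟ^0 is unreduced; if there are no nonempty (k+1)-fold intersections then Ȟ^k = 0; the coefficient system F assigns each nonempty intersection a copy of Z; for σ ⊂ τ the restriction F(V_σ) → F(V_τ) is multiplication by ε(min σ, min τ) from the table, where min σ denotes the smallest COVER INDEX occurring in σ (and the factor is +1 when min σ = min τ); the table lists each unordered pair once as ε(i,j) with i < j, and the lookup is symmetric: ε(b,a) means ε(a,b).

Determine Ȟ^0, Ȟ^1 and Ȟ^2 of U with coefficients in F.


nerve simplices:
  V12={q7,q8,q10} V13={q3} V23={q5,q11}
C dims 3,3; δ0: rk 3, SNF 1^2·2
degree 0: 3−3−0 = 0 → Ȟ^0 ≅ 0
degree 1: 3−0−3 = 0 plus torsion [2] → Ȟ^1 ≅ Z/2
degree 2: 0−0−0 = 0 → Ȟ^2 ≅ 0

Ȟ^0(U;F) ≅ 0, Ȟ^1(U;F) ≅ Z/2, Ȟ^2(U;F) ≅ 0


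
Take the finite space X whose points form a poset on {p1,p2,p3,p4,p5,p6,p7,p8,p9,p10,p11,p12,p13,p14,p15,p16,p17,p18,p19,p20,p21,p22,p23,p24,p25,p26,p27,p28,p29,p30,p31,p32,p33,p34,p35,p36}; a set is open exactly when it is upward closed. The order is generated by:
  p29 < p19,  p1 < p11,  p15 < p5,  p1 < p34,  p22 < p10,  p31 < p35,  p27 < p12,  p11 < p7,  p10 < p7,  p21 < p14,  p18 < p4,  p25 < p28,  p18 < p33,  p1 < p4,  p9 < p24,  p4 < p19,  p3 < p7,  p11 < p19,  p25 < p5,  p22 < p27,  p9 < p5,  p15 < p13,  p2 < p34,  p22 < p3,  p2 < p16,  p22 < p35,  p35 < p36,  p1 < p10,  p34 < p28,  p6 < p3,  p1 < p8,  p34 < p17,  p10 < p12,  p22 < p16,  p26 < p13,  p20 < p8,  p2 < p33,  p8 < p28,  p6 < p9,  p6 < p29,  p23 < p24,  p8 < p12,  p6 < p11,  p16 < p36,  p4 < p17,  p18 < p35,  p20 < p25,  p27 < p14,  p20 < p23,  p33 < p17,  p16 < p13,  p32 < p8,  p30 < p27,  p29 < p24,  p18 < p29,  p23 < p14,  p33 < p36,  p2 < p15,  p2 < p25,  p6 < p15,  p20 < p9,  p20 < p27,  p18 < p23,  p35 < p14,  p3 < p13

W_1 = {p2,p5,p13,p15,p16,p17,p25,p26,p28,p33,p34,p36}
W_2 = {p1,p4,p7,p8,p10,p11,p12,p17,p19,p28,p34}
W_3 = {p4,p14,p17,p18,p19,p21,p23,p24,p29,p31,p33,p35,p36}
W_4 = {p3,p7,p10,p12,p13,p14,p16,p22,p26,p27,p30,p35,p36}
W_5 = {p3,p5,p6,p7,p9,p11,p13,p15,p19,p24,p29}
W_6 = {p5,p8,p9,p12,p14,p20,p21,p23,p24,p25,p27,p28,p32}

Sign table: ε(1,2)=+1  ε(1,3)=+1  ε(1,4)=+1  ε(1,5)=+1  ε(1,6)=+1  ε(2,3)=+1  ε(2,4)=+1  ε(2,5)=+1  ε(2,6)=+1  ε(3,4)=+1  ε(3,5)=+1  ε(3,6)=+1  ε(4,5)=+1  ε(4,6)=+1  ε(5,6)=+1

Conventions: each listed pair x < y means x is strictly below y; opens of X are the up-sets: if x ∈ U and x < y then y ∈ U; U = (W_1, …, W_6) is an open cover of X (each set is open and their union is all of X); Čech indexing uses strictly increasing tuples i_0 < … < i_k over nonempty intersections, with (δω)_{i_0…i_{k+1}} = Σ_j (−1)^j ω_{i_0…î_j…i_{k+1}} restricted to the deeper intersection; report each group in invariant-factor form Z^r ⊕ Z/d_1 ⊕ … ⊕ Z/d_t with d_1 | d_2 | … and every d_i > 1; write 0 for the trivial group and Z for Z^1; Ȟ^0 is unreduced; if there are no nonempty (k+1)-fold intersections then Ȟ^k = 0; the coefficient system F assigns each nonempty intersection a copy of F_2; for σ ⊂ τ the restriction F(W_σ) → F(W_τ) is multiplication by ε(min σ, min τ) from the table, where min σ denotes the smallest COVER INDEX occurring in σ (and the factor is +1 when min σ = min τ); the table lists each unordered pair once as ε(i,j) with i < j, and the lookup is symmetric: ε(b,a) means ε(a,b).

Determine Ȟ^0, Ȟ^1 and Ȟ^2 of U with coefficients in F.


intersection data:
  W12={p17,p28,p34} W13={p17,p33,p36} W14={p13,p16,p26,p36} W15={p5,p13,p15} W16={p5,p25,p28} W23={p4,p17,p19} W24={p7,p10,p12} W25={p7,p11,p19} W26={p8,p12,p28} W34={p14,p35,p36} W35={p19,p24,p29} W36={p14,p21,p23,p24} W45={p3,p7,p13} W46={p12,p14,p27} W56={p5,p9,p24}
  W123={p17} W126={p28} W134={p36} W145={p13} W156={p5} W235={p19} W245={p7} W246={p12} W346={p14} W356={p24}
C dims 6,15,10; δ0: rk_F2 5; δ1: rk_F2 9
Ȟ^0 = (6 − 5) − 0 = 1, so Ȟ^0 ≅ Z/2
Ȟ^1 = (15 − 9) − 5 = 1, so Ȟ^1 ≅ Z/2
Ȟ^2 = (10 − 0) − 9 = 1, so Ȟ^2 ≅ Z/2

Ȟ^0 ≅ Z/2; Ȟ^1 ≅ Z/2; Ȟ^2 ≅ Z/2


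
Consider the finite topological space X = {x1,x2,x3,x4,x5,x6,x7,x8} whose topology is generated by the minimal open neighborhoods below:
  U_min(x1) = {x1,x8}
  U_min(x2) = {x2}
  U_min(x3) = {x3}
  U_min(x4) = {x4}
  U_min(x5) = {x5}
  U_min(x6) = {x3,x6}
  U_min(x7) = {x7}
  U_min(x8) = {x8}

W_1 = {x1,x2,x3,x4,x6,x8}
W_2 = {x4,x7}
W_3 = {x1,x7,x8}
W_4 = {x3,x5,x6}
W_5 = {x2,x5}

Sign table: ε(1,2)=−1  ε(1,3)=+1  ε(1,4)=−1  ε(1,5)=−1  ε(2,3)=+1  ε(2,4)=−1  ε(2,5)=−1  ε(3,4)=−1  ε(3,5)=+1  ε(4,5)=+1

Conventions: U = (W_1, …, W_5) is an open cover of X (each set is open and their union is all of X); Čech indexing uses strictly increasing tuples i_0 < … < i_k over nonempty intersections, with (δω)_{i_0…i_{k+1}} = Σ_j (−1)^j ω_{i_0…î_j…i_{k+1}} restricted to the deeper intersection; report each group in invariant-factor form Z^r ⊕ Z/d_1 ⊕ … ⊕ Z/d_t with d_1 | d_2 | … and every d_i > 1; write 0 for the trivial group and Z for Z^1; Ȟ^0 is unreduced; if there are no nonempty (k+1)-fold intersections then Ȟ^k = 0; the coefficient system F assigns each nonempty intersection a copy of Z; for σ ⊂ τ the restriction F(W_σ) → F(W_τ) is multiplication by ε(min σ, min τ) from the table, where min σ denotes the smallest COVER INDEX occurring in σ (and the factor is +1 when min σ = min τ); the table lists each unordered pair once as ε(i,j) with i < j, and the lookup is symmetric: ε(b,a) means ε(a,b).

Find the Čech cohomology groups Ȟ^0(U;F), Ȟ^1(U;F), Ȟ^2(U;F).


Ȟ^0 ≅ 0,  Ȟ^1 ≅ Z ⊕ Z/2,  Ȟ^2 ≅ 0

nonempty intersections:
  W12={x4} W13={x1,x8} W14={x3,x6} W15={x2} W23={x7} W45={x5}
C dims 5,6; δ0: rk 5, SNF 1^4·2
Ȟ^0: (5−5)−0=0 ⇒ 0
Ȟ^1: (6−0)−5=1 plus torsion [2] ⇒ Z ⊕ Z/2
Ȟ^2: (0−0)−0=0 ⇒ 0


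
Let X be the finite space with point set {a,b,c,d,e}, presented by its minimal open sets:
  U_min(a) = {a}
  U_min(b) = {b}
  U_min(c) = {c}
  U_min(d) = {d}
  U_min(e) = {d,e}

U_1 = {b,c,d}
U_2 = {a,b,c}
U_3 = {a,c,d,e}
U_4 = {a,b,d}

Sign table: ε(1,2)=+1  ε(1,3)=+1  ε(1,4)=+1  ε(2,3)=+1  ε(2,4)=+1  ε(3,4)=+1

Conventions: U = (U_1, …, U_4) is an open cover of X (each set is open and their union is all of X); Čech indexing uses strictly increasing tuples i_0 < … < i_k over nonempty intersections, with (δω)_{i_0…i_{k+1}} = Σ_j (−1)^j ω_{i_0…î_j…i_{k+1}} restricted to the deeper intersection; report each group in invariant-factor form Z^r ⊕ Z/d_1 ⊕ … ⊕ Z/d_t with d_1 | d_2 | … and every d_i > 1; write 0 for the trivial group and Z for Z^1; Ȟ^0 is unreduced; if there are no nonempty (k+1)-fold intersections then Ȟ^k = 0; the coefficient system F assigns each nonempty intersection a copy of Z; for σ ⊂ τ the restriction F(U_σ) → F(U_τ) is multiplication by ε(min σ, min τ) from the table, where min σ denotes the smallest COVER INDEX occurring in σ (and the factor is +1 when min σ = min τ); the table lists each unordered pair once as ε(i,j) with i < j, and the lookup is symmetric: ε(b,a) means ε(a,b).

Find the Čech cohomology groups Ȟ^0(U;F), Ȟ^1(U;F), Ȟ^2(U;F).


Ȟ^0(U;F) ≅ Z, Ȟ^1(U;F) ≅ 0, Ȟ^2(U;F) ≅ Z

nonempty overlaps:
  U12={b,c} U13={c,d} U14={b,d} U23={a,c} U24={a,b} U34={a,d}
  U123={c} U124={b} U134={d} U234={a}
C dims 4,6,4; δ0: rk 3, SNF 1^3; δ1: rk 3, SNF 1^3
degree 0: 4−3−0 = 1 → Ȟ^0 ≅ Z
degree 1: 6−3−3 = 0 → Ȟ^1 ≅ 0
degree 2: 4−0−3 = 1 → Ȟ^2 ≅ Z


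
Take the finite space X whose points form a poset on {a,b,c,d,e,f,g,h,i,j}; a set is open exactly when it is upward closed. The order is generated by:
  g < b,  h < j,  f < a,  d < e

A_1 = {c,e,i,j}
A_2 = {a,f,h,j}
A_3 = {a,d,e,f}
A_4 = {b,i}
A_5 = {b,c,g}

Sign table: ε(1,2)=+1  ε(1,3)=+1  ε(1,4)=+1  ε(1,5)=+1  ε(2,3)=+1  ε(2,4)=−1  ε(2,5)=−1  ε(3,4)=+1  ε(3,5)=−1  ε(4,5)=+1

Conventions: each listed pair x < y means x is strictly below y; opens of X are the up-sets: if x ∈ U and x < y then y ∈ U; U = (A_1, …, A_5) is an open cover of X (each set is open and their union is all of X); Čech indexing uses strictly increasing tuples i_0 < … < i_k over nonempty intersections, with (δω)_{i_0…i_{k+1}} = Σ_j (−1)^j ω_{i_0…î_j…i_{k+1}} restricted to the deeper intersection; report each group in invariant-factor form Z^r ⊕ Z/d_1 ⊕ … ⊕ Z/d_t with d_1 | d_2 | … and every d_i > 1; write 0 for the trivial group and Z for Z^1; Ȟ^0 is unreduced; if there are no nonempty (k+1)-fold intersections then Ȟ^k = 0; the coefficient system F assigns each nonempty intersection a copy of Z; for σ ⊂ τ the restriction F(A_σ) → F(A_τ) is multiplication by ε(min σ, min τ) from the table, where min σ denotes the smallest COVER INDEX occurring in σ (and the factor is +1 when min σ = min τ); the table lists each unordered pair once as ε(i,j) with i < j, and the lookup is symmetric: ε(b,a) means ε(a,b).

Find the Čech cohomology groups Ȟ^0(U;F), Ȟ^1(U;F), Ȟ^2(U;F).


nerve of the cover:
  A12={j} A13={e} A14={i} A15={c} A23={a,f} A45={b}
C dims 5,6; δ0: rk 4, SNF 1^4
Ȟ^0 = (5 − 4) − 0 = 1, so Ȟ^0 ≅ Z
Ȟ^1 = (6 − 0) − 4 = 2, so Ȟ^1 ≅ Z^2
Ȟ^2 = (0 − 0) − 0 = 0, so Ȟ^2 ≅ 0

Ȟ^0 ≅ Z, Ȟ^1 ≅ Z^2, Ȟ^2 ≅ 0


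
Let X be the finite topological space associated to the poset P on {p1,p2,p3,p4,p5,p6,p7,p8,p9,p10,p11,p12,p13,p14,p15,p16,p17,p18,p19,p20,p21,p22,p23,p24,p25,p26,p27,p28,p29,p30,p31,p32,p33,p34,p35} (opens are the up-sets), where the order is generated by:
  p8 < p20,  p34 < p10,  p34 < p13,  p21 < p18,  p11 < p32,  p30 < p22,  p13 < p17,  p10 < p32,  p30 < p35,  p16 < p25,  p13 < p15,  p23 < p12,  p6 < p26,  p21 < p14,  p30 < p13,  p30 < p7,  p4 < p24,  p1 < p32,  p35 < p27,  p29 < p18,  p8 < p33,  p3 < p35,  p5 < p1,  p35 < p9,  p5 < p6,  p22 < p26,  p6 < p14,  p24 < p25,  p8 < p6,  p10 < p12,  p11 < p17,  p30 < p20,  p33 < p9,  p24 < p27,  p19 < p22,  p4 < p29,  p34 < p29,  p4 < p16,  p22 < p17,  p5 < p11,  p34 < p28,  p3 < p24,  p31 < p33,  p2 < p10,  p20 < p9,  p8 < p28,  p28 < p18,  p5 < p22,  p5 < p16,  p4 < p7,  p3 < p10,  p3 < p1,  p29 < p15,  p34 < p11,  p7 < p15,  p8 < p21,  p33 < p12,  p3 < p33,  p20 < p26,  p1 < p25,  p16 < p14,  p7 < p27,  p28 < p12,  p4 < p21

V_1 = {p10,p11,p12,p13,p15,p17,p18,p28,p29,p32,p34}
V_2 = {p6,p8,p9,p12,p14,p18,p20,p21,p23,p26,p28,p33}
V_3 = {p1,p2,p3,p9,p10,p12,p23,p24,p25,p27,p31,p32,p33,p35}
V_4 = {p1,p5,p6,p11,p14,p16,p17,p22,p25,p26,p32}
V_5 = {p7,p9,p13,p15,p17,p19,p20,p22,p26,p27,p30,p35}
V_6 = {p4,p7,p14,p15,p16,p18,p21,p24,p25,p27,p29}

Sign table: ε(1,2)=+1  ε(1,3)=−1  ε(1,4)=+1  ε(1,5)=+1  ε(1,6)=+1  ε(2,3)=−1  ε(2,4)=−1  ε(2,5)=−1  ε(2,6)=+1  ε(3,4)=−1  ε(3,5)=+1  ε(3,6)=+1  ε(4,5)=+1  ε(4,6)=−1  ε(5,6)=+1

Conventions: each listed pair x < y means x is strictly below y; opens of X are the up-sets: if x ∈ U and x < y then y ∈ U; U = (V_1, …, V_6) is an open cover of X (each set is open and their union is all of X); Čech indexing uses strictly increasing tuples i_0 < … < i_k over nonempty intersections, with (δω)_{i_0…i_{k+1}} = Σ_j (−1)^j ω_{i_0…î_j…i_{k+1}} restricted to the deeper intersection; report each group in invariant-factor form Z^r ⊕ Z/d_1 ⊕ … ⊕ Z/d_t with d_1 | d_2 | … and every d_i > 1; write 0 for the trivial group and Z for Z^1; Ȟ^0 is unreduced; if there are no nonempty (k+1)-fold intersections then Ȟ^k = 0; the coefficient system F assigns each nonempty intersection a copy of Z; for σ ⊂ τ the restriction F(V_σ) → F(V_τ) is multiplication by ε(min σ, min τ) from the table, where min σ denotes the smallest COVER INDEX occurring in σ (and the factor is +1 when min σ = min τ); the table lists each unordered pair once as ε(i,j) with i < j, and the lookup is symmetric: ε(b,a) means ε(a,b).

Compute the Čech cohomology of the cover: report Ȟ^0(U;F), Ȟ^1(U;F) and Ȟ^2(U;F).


cover nerve:
  V12={p12,p18,p28} V13={p10,p12,p32} V14={p11,p17,p32} V15={p13,p15,p17} V16={p15,p18,p29} V23={p9,p12,p23,p33} V24={p6,p14,p26} V25={p9,p20,p26} V26={p14,p18,p21} V34={p1,p25,p32} V35={p9,p27,p35} V36={p24,p25,p27} V45={p17,p22,p26} V46={p14,p16,p25} V56={p7,p15,p27}
  V123={p12} V126={p18} V134={p32} V145={p17} V156={p15} V235={p9} V245={p26} V246={p14} V346={p25} V356={p27}
C dims 6,15,10; δ0: rk 6, SNF 1^5·2; δ1: rk 9, SNF 1^9
Ȟ^0: (6−6)−0=0 ⇒ 0
Ȟ^1: (15−9)−6=0 plus torsion [2] ⇒ Z/2
Ȟ^2: (10−0)−9=1 ⇒ Z

Ȟ^0 = 0; Ȟ^1 = Z/2; Ȟ^2 = Z


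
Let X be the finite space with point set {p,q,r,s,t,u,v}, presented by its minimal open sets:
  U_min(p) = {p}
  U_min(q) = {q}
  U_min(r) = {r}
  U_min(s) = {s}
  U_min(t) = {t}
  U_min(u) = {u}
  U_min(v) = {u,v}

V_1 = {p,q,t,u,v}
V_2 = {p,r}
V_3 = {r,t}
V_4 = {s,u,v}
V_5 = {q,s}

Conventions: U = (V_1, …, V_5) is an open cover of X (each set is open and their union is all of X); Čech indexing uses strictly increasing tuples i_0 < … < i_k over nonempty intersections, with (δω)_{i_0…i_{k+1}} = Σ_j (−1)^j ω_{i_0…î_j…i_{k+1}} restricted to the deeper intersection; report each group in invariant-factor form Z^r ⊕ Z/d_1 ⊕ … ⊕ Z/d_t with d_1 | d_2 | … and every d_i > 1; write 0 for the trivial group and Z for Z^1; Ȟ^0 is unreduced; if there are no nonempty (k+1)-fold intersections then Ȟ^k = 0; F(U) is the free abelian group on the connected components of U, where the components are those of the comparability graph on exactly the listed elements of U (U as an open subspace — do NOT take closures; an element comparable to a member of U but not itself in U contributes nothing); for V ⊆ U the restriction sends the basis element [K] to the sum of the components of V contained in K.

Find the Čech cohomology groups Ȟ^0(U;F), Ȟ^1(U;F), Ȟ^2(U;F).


Ȟ^0 = Z^6, Ȟ^1 = 0, Ȟ^2 = 0

nonempty intersections:
  V12={p} V13={t} V14={u,v} V15={q} V23={r} V45={s}
components per intersection:
  V1: {p} {q} {t} {u,v}
  V2: {p} {r}
  V3: {r} {t}
  V4: {s} {u,v}
  V5: {q} {s}
  V12: {p}
  V13: {t}
  V14: {u,v}
  V15: {q}
  V23: {r}
  V45: {s}
C dims 12,6; δ0: rk 6, SNF 1^6
Ȟ^0: (12−6)−0=6 ⇒ Z^6
Ȟ^1: (6−0)−6=0 ⇒ 0
Ȟ^2: (0−0)−0=0 ⇒ 0


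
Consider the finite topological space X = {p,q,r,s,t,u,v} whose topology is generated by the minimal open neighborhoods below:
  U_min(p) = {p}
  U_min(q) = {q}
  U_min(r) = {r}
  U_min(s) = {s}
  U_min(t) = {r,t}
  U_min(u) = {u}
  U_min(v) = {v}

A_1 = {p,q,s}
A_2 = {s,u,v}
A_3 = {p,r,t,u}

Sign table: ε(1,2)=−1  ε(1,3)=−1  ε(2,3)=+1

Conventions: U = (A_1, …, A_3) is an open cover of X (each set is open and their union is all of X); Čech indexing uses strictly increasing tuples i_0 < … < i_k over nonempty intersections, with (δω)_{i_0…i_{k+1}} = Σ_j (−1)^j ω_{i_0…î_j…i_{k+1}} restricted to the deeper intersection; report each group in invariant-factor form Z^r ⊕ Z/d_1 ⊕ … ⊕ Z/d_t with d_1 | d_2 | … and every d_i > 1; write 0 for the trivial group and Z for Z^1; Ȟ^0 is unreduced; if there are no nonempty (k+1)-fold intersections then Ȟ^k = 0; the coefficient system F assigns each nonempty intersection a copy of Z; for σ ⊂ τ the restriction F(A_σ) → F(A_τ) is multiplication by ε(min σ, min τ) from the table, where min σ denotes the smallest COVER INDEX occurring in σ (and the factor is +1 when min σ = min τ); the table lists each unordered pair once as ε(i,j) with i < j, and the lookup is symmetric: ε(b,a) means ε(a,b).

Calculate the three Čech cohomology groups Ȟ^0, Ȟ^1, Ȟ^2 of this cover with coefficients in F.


Ȟ^0 = Z; Ȟ^1 = Z; Ȟ^2 = 0

cover nerve:
  A12={s} A13={p} A23={u}
C dims 3,3; δ0: rk 2, SNF 1^2
Ȟ^0: (3−2)−0=1 ⇒ Z
Ȟ^1: (3−0)−2=1 ⇒ Z
Ȟ^2: (0−0)−0=0 ⇒ 0


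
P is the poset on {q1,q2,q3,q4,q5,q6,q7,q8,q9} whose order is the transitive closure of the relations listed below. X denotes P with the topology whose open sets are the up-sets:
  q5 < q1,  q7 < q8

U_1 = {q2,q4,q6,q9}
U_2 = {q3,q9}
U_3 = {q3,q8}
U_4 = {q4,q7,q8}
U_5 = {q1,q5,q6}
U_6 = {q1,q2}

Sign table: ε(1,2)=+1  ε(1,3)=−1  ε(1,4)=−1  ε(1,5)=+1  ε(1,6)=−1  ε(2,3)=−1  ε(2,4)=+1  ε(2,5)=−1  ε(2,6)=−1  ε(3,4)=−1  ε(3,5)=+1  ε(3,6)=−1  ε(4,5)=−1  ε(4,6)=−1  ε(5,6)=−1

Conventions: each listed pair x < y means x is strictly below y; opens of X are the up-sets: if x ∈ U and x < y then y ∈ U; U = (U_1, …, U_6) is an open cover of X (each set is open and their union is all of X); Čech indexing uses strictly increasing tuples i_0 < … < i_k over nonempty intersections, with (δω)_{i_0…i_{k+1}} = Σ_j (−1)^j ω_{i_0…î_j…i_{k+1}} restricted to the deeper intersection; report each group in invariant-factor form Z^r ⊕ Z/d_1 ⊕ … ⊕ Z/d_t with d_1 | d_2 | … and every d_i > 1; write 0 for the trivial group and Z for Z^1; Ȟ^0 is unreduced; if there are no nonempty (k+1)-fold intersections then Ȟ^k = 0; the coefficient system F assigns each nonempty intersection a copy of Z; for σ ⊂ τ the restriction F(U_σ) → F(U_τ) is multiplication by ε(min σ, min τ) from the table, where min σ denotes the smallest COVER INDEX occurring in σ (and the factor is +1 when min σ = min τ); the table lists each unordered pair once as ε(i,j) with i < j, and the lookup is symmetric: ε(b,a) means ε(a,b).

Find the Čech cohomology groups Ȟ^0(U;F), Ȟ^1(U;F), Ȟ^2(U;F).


cover nerve:
  U12={q9} U14={q4} U15={q6} U16={q2} U23={q3} U34={q8} U56={q1}
C dims 6,7; δ0: rk 6, SNF 1^5·2
Ȟ^0: (6−6)−0=0 ⇒ 0
Ȟ^1: (7−0)−6=1 plus torsion [2] ⇒ Z ⊕ Z/2
Ȟ^2: (0−0)−0=0 ⇒ 0

Ȟ^0 ≅ 0; Ȟ^1 ≅ Z ⊕ Z/2; Ȟ^2 ≅ 0


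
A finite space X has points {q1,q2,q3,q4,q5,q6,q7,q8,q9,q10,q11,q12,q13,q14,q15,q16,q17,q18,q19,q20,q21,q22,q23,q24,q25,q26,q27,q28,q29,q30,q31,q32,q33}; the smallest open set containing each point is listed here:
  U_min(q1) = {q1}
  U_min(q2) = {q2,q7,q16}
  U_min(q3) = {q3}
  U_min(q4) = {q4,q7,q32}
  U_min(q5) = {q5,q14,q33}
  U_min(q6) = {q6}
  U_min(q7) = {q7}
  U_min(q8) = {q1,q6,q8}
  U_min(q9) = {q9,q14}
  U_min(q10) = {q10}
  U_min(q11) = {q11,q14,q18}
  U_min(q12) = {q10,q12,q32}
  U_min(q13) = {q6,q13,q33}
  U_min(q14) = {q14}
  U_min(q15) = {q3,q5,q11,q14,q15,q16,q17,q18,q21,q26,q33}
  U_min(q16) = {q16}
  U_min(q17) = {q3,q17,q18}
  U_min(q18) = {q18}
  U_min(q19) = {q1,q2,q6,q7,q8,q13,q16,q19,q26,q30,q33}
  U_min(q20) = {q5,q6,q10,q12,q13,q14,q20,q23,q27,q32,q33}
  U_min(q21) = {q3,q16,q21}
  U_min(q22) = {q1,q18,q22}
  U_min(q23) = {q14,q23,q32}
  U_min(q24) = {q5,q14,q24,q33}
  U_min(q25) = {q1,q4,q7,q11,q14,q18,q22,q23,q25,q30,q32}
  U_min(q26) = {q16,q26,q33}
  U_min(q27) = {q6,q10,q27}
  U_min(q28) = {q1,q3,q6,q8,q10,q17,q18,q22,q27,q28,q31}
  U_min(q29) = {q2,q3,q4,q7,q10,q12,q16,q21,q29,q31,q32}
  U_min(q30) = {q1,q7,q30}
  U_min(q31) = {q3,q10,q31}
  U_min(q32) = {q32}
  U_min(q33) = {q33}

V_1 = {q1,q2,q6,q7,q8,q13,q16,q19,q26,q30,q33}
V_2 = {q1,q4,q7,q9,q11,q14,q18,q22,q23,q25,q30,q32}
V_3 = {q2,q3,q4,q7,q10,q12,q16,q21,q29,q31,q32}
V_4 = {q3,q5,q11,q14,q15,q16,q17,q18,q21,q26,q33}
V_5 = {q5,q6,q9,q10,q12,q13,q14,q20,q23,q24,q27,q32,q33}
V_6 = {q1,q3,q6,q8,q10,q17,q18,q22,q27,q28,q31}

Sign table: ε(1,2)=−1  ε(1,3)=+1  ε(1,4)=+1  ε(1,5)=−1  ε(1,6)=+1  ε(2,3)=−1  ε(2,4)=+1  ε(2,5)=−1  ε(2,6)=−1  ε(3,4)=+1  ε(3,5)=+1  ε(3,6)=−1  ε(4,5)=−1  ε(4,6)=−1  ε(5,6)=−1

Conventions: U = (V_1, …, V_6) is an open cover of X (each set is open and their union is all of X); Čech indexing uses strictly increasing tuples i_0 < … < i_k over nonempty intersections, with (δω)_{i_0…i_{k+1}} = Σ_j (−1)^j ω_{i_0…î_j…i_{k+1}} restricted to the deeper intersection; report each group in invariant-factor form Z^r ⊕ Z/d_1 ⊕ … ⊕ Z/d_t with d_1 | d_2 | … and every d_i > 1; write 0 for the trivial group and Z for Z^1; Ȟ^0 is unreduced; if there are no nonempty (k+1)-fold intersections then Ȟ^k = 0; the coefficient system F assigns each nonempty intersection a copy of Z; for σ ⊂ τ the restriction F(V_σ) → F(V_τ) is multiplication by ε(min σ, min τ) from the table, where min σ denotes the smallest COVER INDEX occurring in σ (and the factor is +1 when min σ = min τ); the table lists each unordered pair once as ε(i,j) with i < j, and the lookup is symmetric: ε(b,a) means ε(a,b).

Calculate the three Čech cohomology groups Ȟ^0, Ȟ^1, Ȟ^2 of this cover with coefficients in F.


intersection data:
  V12={q1,q7,q30} V13={q2,q7,q16} V14={q16,q26,q33} V15={q6,q13,q33} V16={q1,q6,q8} V23={q4,q7,q32} V24={q11,q14,q18} V25={q9,q14,q23,q32} V26={q1,q18,q22} V34={q3,q16,q21} V35={q10,q12,q32} V36={q3,q10,q31} V45={q5,q14,q33} V46={q3,q17,q18} V56={q6,q10,q27}
  V123={q7} V126={q1} V134={q16} V145={q33} V156={q6} V235={q32} V245={q14} V246={q18} V346={q3} V356={q10}
C dims 6,15,10; δ0: rk 6, SNF 1^5·2; δ1: rk 9, SNF 1^9
Ȟ^0 = (6 − 6) − 0 = 0, so Ȟ^0 ≅ 0
Ȟ^1 = (15 − 9) − 6 = 0 plus torsion [2], so Ȟ^1 ≅ Z/2
Ȟ^2 = (10 − 0) − 9 = 1, so Ȟ^2 ≅ Z

Ȟ^0(U;F) ≅ 0, Ȟ^1(U;F) ≅ Z/2, Ȟ^2(U;F) ≅ Z


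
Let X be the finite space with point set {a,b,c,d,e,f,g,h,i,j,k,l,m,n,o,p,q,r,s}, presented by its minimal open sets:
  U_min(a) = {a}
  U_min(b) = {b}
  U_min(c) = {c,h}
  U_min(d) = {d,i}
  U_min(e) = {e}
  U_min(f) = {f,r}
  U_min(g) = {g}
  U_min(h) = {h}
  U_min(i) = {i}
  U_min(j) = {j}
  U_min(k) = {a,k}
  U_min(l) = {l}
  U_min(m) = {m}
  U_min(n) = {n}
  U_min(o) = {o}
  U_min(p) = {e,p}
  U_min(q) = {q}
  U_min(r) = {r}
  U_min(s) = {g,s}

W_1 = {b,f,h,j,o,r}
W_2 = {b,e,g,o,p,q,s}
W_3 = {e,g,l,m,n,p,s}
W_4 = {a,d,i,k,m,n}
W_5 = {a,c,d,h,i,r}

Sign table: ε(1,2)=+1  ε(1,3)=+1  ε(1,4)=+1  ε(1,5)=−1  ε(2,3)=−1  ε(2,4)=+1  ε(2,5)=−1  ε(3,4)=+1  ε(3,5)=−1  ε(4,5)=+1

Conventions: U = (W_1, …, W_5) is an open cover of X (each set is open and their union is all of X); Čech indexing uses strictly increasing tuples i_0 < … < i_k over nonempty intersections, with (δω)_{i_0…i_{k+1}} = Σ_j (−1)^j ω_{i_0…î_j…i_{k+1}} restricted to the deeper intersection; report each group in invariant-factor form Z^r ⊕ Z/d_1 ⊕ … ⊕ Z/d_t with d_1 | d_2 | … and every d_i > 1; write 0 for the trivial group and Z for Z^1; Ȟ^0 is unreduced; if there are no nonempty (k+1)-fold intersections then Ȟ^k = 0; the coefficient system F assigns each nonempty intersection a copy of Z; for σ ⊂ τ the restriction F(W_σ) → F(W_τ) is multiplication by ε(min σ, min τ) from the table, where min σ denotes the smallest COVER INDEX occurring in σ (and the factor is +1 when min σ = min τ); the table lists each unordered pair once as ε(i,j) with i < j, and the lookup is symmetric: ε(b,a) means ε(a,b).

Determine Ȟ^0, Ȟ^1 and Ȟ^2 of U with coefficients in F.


Ȟ^0 ≅ Z, Ȟ^1 ≅ Z and Ȟ^2 ≅ 0

intersection data:
  W12={b,o} W15={h,r} W23={e,g,p,s} W34={m,n} W45={a,d,i}
C dims 5,5; δ0: rk 4, SNF 1^4
Ȟ^0 = (5 − 4) − 0 = 1, so Ȟ^0 ≅ Z
Ȟ^1 = (5 − 0) − 4 = 1, so Ȟ^1 ≅ Z
Ȟ^2 = (0 − 0) − 0 = 0, so Ȟ^2 ≅ 0


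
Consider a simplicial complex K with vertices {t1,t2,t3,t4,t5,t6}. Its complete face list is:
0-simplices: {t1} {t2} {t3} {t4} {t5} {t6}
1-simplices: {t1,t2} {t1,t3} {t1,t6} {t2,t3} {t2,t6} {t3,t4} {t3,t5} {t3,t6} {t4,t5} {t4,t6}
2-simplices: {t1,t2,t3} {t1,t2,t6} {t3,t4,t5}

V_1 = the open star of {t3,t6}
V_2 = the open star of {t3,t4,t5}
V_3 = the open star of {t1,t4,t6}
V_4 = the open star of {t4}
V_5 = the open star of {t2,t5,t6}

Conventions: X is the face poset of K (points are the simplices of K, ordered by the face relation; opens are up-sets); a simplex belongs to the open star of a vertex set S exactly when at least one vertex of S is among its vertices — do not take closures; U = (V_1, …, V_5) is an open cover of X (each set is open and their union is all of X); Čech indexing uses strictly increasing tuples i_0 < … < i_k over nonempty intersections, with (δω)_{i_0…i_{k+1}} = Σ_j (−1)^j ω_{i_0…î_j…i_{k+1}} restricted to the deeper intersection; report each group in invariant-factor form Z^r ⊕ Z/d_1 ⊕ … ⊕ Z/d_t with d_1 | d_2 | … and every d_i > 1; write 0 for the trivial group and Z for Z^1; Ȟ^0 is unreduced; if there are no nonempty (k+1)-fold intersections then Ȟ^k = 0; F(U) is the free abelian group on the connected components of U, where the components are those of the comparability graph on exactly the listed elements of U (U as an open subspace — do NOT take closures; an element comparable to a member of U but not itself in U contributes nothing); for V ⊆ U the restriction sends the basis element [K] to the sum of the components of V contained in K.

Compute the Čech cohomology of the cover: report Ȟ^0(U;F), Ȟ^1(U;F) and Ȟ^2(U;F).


Ȟ^0 = Z, Ȟ^1 = Z^2, Ȟ^2 = 0

intersection data:
  V1={{t3},{t6},{t1,t3},{t1,t6},{t2,t3},{t2,t6},{t3,t4},{t3,t5},{t3,t6},{t4,t6},{t1,t2,t3},{t1,t2,t6},{t3,t4,t5}} V2={{t3},{t4},{t5},{t1,t3},{t2,t3},{t3,t4},{t3,t5},{t3,t6},{t4,t5},{t4,t6},{t1,t2,t3},{t3,t4,t5}} V3={{t1},{t4},{t6},{t1,t2},{t1,t3},{t1,t6},{t2,t6},{t3,t4},{t3,t6},{t4,t5},{t4,t6},{t1,t2,t3},{t1,t2,t6},{t3,t4,t5}} V4={{t4},{t3,t4},{t4,t5},{t4,t6},{t3,t4,t5}} V5={{t2},{t5},{t6},{t1,t2},{t1,t6},{t2,t3},{t2,t6},{t3,t5},{t3,t6},{t4,t5},{t4,t6},{t1,t2,t3},{t1,t2,t6},{t3,t4,t5}}
  V12={{t3},{t1,t3},{t2,t3},{t3,t4},{t3,t5},{t3,t6},{t4,t6},{t1,t2,t3},{t3,t4,t5}} V13={{t6},{t1,t3},{t1,t6},{t2,t6},{t3,t4},{t3,t6},{t4,t6},{t1,t2,t3},{t1,t2,t6},{t3,t4,t5}} V14={{t3,t4},{t4,t6},{t3,t4,t5}} V15={{t6},{t1,t6},{t2,t3},{t2,t6},{t3,t5},{t3,t6},{t4,t6},{t1,t2,t3},{t1,t2,t6},{t3,t4,t5}} V23={{t4},{t1,t3},{t3,t4},{t3,t6},{t4,t5},{t4,t6},{t1,t2,t3},{t3,t4,t5}} V24={{t4},{t3,t4},{t4,t5},{t4,t6},{t3,t4,t5}} V25={{t5},{t2,t3},{t3,t5},{t3,t6},{t4,t5},{t4,t6},{t1,t2,t3},{t3,t4,t5}} V34={{t4},{t3,t4},{t4,t5},{t4,t6},{t3,t4,t5}} V35={{t6},{t1,t2},{t1,t6},{t2,t6},{t3,t6},{t4,t5},{t4,t6},{t1,t2,t3},{t1,t2,t6},{t3,t4,t5}} V45={{t4,t5},{t4,t6},{t3,t4,t5}}
  V123={{t1,t3},{t3,t4},{t3,t6},{t4,t6},{t1,t2,t3},{t3,t4,t5}} V124={{t3,t4},{t4,t6},{t3,t4,t5}} V125={{t2,t3},{t3,t5},{t3,t6},{t4,t6},{t1,t2,t3},{t3,t4,t5}} V134={{t3,t4},{t4,t6},{t3,t4,t5}} V135={{t6},{t1,t6},{t2,t6},{t3,t6},{t4,t6},{t1,t2,t3},{t1,t2,t6},{t3,t4,t5}} V145={{t4,t6},{t3,t4,t5}} V234={{t4},{t3,t4},{t4,t5},{t4,t6},{t3,t4,t5}} V235={{t3,t6},{t4,t5},{t4,t6},{t1,t2,t3},{t3,t4,t5}} V245={{t4,t5},{t4,t6},{t3,t4,t5}} V345={{t4,t5},{t4,t6},{t3,t4,t5}}
  V1234={{t3,t4},{t4,t6},{t3,t4,t5}} V1235={{t3,t6},{t4,t6},{t1,t2,t3},{t3,t4,t5}} V1245={{t4,t6},{t3,t4,t5}} V1345={{t4,t6},{t3,t4,t5}} V2345={{t4,t5},{t4,t6},{t3,t4,t5}}
  V12345={{t4,t6},{t3,t4,t5}}
components per intersection:
  V1: {{t3},{t6},{t1,t3},{t1,t6},{t2,t3},{t2,t6},{t3,t4},{t3,t5},{t3,t6},{t4,t6},{t1,t2,t3},{t1,t2,t6},{t3,t4,t5}}
  V2: {{t3},{t4},{t5},{t1,t3},{t2,t3},{t3,t4},{t3,t5},{t3,t6},{t4,t5},{t4,t6},{t1,t2,t3},{t3,t4,t5}}
  V3: {{t1},{t4},{t6},{t1,t2},{t1,t3},{t1,t6},{t2,t6},{t3,t4},{t3,t6},{t4,t5},{t4,t6},{t1,t2,t3},{t1,t2,t6},{t3,t4,t5}}
  V4: {{t4},{t3,t4},{t4,t5},{t4,t6},{t3,t4,t5}}
  V5: {{t2},{t6},{t1,t2},{t1,t6},{t2,t3},{t2,t6},{t3,t6},{t4,t6},{t1,t2,t3},{t1,t2,t6}} {{t5},{t3,t5},{t4,t5},{t3,t4,t5}}
  V12: {{t3},{t1,t3},{t2,t3},{t3,t4},{t3,t5},{t3,t6},{t1,t2,t3},{t3,t4,t5}} {{t4,t6}}
  V13: {{t6},{t1,t6},{t2,t6},{t3,t6},{t4,t6},{t1,t2,t6}} {{t1,t3},{t1,t2,t3}} {{t3,t4},{t3,t4,t5}}
  V14: {{t3,t4},{t3,t4,t5}} {{t4,t6}}
  V15: {{t6},{t1,t6},{t2,t6},{t3,t6},{t4,t6},{t1,t2,t6}} {{t2,t3},{t1,t2,t3}} {{t3,t5},{t3,t4,t5}}
  V23: {{t4},{t3,t4},{t4,t5},{t4,t6},{t3,t4,t5}} {{t1,t3},{t1,t2,t3}} {{t3,t6}}
  V24: {{t4},{t3,t4},{t4,t5},{t4,t6},{t3,t4,t5}}
  V25: {{t5},{t3,t5},{t4,t5},{t3,t4,t5}} {{t2,t3},{t1,t2,t3}} {{t3,t6}} {{t4,t6}}
  V34: {{t4},{t3,t4},{t4,t5},{t4,t6},{t3,t4,t5}}
  V35: {{t6},{t1,t2},{t1,t6},{t2,t6},{t3,t6},{t4,t6},{t1,t2,t3},{t1,t2,t6}} {{t4,t5},{t3,t4,t5}}
  V45: {{t4,t5},{t3,t4,t5}} {{t4,t6}}
  V123: {{t1,t3},{t1,t2,t3}} {{t3,t4},{t3,t4,t5}} {{t3,t6}} {{t4,t6}}
  V124: {{t3,t4},{t3,t4,t5}} {{t4,t6}}
  V125: {{t2,t3},{t1,t2,t3}} {{t3,t5},{t3,t4,t5}} {{t3,t6}} {{t4,t6}}
  V134: {{t3,t4},{t3,t4,t5}} {{t4,t6}}
  V135: {{t6},{t1,t6},{t2,t6},{t3,t6},{t4,t6},{t1,t2,t6}} {{t1,t2,t3}} {{t3,t4,t5}}
  V145: {{t4,t6}} {{t3,t4,t5}}
  V234: {{t4},{t3,t4},{t4,t5},{t4,t6},{t3,t4,t5}}
  V235: {{t3,t6}} {{t4,t5},{t3,t4,t5}} {{t4,t6}} {{t1,t2,t3}}
  V245: {{t4,t5},{t3,t4,t5}} {{t4,t6}}
  V345: {{t4,t5},{t3,t4,t5}} {{t4,t6}}
  V1234: {{t3,t4},{t3,t4,t5}} {{t4,t6}}
  V1235: {{t3,t6}} {{t4,t6}} {{t1,t2,t3}} {{t3,t4,t5}}
  V1245: {{t4,t6}} {{t3,t4,t5}}
  V1345: {{t4,t6}} {{t3,t4,t5}}
  V2345: {{t4,t5},{t3,t4,t5}} {{t4,t6}}
  V12345: {{t4,t6}} {{t3,t4,t5}}
C dims 6,23,26,12; δ0: rk 5, SNF 1^5; δ1: rk 16, SNF 1^16; δ2: rk 10, SNF 1^10
Ȟ^0 = (6 − 5) − 0 = 1, so Ȟ^0 ≅ Z
Ȟ^1 = (23 − 16) − 5 = 2, so Ȟ^1 ≅ Z^2
Ȟ^2 = (26 − 10) − 16 = 0, so Ȟ^2 ≅ 0


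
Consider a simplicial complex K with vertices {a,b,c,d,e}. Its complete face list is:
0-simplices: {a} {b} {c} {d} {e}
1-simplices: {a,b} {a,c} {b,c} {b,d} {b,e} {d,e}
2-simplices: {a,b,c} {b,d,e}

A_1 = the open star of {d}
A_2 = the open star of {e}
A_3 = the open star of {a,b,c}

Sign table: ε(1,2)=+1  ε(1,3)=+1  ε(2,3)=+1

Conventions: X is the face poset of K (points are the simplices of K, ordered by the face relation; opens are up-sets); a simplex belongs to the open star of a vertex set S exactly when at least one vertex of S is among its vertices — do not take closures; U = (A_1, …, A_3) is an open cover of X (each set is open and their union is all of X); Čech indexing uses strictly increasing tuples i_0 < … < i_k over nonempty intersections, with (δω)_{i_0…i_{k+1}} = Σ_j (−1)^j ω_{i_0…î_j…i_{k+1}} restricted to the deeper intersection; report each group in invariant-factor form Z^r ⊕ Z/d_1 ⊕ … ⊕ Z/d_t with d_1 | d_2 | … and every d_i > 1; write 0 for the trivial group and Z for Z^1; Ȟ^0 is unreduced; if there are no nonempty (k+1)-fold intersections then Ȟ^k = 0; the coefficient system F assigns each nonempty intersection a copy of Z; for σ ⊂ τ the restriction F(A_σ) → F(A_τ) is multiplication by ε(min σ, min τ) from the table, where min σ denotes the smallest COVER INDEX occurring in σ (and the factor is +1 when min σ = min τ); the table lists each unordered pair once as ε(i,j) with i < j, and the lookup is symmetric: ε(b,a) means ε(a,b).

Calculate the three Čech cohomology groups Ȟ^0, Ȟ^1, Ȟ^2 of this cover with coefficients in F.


nerve simplices:
  A1={{d},{b,d},{d,e},{b,d,e}} A2={{e},{b,e},{d,e},{b,d,e}} A3={{a},{b},{c},{a,b},{a,c},{b,c},{b,d},{b,e},{a,b,c},{b,d,e}}
  A12={{d,e},{b,d,e}} A13={{b,d},{b,d,e}} A23={{b,e},{b,d,e}}
  A123={{b,d,e}}
C dims 3,3,1; δ0: rk 2, SNF 1^2; δ1: rk 1, SNF 1^1
degree 0: 3−2−0 = 1 → Ȟ^0 ≅ Z
degree 1: 3−1−2 = 0 → Ȟ^1 ≅ 0
degree 2: 1−0−1 = 0 → Ȟ^2 ≅ 0

Ȟ^0 ≅ Z, Ȟ^1 ≅ 0 and Ȟ^2 ≅ 0


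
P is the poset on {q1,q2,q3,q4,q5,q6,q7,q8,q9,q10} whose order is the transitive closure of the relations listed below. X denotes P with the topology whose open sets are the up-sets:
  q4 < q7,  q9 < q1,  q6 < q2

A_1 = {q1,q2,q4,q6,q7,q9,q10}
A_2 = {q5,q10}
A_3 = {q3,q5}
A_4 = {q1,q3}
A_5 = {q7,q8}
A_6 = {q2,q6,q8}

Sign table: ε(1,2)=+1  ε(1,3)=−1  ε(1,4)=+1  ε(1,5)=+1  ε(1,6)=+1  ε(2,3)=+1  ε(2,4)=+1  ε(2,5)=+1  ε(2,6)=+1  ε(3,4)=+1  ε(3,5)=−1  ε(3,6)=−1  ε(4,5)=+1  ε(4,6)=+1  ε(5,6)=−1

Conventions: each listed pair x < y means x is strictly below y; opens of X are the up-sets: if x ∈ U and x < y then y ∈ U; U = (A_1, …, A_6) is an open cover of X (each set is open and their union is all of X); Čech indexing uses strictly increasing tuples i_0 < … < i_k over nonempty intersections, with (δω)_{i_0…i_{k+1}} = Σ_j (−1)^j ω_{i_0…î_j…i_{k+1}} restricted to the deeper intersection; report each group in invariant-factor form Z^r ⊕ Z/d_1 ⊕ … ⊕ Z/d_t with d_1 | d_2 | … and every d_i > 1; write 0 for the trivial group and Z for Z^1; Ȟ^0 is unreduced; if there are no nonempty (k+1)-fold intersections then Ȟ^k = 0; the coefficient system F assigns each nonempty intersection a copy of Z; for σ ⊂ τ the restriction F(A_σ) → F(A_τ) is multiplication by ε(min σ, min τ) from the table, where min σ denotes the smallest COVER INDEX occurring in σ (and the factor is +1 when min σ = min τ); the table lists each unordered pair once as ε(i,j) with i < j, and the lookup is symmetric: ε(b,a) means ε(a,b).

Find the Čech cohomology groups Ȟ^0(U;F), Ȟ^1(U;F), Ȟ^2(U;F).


nerve simplices:
  A12={q10} A14={q1} A15={q7} A16={q2,q6} A23={q5} A34={q3} A56={q8}
C dims 6,7; δ0: rk 6, SNF 1^5·2
degree 0: 6−6−0 = 0 → Ȟ^0 ≅ 0
degree 1: 7−0−6 = 1 plus torsion [2] → Ȟ^1 ≅ Z ⊕ Z/2
degree 2: 0−0−0 = 0 → Ȟ^2 ≅ 0

Ȟ^0(U;F) ≅ 0, Ȟ^1(U;F) ≅ Z ⊕ Z/2, Ȟ^2(U;F) ≅ 0


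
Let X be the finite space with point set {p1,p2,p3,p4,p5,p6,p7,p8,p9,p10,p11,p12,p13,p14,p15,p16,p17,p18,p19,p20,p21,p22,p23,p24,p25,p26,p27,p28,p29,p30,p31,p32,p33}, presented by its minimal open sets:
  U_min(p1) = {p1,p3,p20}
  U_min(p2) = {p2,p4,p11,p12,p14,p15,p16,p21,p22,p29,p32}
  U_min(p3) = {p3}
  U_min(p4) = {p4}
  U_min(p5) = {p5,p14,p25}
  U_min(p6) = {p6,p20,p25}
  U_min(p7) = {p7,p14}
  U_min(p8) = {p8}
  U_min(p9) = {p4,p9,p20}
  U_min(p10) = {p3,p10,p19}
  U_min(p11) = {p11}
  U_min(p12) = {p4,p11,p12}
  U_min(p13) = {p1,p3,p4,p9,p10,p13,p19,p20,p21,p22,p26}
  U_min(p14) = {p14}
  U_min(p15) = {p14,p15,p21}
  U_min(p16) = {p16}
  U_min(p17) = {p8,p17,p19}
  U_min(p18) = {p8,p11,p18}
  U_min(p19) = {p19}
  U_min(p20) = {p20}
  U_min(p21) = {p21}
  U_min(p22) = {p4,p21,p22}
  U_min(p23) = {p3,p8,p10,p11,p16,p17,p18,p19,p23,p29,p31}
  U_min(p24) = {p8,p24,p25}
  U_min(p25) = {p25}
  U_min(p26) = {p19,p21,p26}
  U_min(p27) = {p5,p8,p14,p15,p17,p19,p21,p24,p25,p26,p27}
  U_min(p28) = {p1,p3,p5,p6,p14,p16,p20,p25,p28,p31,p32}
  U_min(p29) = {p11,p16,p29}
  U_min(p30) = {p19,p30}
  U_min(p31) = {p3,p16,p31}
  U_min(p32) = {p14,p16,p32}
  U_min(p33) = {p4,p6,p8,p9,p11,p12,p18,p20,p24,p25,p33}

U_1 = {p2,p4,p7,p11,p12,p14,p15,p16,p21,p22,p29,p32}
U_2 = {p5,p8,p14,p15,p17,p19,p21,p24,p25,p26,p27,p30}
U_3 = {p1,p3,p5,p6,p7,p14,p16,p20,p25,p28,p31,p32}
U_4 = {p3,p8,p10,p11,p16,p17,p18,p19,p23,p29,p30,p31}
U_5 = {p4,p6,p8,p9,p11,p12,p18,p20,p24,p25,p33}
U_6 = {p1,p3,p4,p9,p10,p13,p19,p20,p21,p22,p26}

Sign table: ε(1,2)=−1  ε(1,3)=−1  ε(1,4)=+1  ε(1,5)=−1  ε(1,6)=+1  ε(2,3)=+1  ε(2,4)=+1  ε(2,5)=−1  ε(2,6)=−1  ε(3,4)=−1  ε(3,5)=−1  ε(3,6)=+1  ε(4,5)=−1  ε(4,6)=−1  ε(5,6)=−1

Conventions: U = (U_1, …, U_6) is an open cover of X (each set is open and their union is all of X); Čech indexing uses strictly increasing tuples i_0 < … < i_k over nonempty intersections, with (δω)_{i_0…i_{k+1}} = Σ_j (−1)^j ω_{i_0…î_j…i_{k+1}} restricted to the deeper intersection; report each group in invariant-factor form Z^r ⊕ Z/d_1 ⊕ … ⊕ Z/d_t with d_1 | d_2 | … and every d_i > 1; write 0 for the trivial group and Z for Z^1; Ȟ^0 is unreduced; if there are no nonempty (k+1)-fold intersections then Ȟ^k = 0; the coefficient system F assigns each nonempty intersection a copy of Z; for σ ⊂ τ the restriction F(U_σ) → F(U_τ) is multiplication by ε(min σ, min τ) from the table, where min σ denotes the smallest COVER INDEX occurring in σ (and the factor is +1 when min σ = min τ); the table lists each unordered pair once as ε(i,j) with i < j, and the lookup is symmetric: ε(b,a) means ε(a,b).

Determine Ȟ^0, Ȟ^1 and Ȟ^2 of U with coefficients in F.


intersection data:
  U12={p14,p15,p21} U13={p7,p14,p16,p32} U14={p11,p16,p29} U15={p4,p11,p12} U16={p4,p21,p22} U23={p5,p14,p25} U24={p8,p17,p19,p30} U25={p8,p24,p25} U26={p19,p21,p26} U34={p3,p16,p31} U35={p6,p20,p25} U36={p1,p3,p20} U45={p8,p11,p18} U46={p3,p10,p19} U56={p4,p9,p20}
  U123={p14} U126={p21} U134={p16} U145={p11} U156={p4} U235={p25} U245={p8} U246={p19} U346={p3} U356={p20}
C dims 6,15,10; δ0: rk 6, SNF 1^5·2; δ1: rk 9, SNF 1^9
Ȟ^0 = (6 − 6) − 0 = 0, so Ȟ^0 ≅ 0
Ȟ^1 = (15 − 9) − 6 = 0 plus torsion [2], so Ȟ^1 ≅ Z/2
Ȟ^2 = (10 − 0) − 9 = 1, so Ȟ^2 ≅ Z

Ȟ^0 = 0; Ȟ^1 = Z/2; Ȟ^2 = Z


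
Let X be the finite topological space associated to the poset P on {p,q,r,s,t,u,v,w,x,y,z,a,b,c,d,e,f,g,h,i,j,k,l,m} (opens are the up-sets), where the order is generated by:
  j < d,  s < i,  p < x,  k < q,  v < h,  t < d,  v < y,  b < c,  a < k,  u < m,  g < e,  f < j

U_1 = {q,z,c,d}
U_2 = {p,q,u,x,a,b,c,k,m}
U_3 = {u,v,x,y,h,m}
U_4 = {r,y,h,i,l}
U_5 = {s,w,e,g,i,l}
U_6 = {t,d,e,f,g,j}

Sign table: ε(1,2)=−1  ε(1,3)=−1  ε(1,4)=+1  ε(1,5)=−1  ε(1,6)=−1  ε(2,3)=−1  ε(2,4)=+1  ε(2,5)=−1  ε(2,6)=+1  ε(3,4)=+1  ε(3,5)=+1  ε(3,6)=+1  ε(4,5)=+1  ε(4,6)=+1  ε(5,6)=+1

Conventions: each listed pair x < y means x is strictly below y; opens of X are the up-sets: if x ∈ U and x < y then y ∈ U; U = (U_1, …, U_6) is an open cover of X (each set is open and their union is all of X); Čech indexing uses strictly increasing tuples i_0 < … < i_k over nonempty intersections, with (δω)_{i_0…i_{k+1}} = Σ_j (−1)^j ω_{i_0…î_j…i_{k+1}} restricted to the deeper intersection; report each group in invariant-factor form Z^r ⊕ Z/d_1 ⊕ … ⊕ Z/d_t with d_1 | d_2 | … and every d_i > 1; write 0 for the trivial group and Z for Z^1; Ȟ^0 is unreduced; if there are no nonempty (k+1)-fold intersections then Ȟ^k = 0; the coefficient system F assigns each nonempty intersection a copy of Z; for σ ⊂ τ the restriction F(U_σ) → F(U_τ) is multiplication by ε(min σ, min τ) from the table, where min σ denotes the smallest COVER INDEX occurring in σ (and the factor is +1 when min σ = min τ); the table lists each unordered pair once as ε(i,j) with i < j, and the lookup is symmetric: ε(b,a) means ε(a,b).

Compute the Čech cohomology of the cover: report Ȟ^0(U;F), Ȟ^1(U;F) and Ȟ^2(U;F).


Ȟ^0(U;F) ≅ 0, Ȟ^1(U;F) ≅ Z/2, Ȟ^2(U;F) ≅ 0

nerve simplices:
  U12={q,c} U16={d} U23={u,x,m} U34={y,h} U45={i,l} U56={e,g}
C dims 6,6; δ0: rk 6, SNF 1^5·2
degree 0: 6−6−0 = 0 → Ȟ^0 ≅ 0
degree 1: 6−0−6 = 0 plus torsion [2] → Ȟ^1 ≅ Z/2
degree 2: 0−0−0 = 0 → Ȟ^2 ≅ 0


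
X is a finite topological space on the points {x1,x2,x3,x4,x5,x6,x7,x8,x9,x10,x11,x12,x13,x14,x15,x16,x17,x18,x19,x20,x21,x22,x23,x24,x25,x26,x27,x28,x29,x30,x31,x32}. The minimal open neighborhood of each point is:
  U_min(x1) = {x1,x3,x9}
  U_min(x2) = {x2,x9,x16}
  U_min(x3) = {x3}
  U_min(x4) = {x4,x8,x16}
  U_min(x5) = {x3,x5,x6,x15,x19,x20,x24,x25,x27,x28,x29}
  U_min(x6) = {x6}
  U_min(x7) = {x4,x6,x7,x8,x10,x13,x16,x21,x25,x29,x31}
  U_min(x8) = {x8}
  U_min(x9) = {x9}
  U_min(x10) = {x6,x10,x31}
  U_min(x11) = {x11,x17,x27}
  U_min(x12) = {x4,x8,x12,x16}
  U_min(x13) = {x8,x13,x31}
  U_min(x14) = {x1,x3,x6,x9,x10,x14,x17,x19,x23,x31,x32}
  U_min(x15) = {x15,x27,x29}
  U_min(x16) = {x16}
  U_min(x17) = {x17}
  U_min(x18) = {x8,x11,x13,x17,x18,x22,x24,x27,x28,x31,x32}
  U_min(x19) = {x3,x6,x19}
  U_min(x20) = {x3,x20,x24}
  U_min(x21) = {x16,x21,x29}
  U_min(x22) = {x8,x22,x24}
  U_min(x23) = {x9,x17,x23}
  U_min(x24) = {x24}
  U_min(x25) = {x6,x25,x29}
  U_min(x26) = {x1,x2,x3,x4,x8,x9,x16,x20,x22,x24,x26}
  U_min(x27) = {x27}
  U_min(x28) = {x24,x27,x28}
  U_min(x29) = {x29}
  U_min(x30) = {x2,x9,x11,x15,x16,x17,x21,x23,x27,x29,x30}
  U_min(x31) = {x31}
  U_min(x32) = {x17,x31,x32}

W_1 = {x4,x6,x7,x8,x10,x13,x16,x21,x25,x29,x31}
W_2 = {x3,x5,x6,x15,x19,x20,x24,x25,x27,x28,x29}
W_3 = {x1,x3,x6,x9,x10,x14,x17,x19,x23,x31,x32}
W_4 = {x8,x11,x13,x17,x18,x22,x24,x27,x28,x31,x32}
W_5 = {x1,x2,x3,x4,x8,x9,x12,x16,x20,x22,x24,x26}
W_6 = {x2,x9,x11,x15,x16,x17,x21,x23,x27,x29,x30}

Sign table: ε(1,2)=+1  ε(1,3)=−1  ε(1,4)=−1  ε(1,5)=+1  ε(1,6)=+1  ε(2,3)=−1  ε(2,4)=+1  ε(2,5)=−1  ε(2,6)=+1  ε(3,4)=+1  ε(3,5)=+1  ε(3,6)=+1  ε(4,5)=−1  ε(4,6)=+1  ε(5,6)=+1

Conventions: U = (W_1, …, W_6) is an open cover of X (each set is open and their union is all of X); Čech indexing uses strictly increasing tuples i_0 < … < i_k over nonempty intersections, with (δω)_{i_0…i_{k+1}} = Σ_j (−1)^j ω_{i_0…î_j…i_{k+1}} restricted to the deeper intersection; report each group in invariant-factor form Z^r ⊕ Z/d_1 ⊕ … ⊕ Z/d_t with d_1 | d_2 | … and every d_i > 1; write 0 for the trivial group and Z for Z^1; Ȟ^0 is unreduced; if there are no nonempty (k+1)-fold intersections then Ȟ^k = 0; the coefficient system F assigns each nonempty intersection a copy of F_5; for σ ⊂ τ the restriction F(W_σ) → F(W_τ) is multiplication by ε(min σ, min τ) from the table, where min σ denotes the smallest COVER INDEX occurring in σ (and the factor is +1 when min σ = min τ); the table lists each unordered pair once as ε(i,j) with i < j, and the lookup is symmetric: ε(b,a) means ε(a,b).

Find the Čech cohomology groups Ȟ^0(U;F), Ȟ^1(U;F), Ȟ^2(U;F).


Ȟ^0 = 0, Ȟ^1 = 0, Ȟ^2 = Z/5

nonempty overlaps:
  W12={x6,x25,x29} W13={x6,x10,x31} W14={x8,x13,x31} W15={x4,x8,x16} W16={x16,x21,x29} W23={x3,x6,x19} W24={x24,x27,x28} W25={x3,x20,x24} W26={x15,x27,x29} W34={x17,x31,x32} W35={x1,x3,x9} W36={x9,x17,x23} W45={x8,x22,x24} W46={x11,x17,x27} W56={x2,x9,x16}
  W123={x6} W126={x29} W134={x31} W145={x8} W156={x16} W235={x3} W245={x24} W246={x27} W346={x17} W356={x9}
C dims 6,15,10; δ0: rk_F5 6; δ1: rk_F5 9
degree 0: 6−6−0 = 0 → Ȟ^0 ≅ 0
degree 1: 15−9−6 = 0 → Ȟ^1 ≅ 0
degree 2: 10−0−9 = 1 → Ȟ^2 ≅ Z/5
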